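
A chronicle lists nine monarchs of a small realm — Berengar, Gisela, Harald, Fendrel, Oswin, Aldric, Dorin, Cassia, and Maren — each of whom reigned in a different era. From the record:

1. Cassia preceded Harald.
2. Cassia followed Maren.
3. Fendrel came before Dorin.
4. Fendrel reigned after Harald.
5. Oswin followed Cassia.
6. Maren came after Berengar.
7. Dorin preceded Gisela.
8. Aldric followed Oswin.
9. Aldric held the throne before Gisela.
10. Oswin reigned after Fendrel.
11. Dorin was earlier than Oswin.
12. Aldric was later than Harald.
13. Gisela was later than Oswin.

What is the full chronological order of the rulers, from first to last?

The constraints fix every adjacent pair, so only one ordering works:
Berengar → Maren → Cassia → Harald → Fendrel → Dorin → Oswin → Aldric → Gisela.

Berengar, Maren, Cassia, Harald, Fendrel, Dorin, Oswin, Aldric, Gisela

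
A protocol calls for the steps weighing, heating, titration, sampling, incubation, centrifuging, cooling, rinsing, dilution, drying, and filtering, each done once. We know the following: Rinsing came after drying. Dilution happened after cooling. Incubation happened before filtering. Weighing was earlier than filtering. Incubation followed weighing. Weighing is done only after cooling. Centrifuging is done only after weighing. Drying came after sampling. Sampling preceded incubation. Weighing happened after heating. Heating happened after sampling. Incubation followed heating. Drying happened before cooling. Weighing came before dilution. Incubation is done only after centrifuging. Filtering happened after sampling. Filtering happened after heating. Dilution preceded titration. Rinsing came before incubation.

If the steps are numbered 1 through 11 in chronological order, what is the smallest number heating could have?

2

Sampling must come before heating — 1 forced predecessor.
Nothing else is forced ahead of heating, so its earliest slot is position 1 + 1 = 2.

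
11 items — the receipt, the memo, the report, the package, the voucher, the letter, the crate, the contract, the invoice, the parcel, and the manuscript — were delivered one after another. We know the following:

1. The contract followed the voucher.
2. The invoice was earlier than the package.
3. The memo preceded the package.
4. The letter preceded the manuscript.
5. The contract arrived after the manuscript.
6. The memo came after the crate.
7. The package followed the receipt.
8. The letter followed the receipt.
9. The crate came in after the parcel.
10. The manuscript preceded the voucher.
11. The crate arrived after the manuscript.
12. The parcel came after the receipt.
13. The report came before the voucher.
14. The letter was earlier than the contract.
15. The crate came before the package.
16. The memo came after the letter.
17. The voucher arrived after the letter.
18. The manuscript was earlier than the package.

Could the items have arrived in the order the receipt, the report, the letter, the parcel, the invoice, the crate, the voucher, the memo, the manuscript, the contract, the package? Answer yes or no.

no

The constraints require the manuscript before the voucher, but in the proposed sequence the voucher appears ahead of the manuscript. That one violation is enough.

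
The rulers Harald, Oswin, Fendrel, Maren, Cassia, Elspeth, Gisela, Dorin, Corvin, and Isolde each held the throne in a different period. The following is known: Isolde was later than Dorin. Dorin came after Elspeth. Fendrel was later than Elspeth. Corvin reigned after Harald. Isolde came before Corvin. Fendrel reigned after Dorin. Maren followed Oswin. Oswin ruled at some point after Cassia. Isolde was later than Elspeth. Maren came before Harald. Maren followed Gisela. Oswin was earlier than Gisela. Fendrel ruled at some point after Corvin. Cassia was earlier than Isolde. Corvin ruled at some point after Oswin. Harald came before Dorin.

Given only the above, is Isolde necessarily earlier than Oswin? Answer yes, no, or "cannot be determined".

no

Tracing the constraints gives Oswin → Maren → Harald → Dorin → Isolde, so Oswin must come before Isolde.
That means Isolde cannot be before Oswin.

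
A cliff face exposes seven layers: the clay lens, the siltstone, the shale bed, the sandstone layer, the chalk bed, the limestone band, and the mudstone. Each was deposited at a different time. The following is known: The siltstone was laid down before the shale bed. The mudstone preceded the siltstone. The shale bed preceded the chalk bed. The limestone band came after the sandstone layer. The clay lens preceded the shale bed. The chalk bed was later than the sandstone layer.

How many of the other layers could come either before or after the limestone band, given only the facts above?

Forced before the limestone band: the sandstone layer.
That leaves the chalk bed, the clay lens, the mudstone, the shale bed, and the siltstone with no forced order relative to the limestone band — 5.

5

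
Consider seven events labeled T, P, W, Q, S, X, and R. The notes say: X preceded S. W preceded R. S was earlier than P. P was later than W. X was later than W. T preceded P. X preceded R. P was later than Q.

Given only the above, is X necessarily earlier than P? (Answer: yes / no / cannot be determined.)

Chain the constraints: X → S → P. Each link is directly stated, so X comes before P.

yes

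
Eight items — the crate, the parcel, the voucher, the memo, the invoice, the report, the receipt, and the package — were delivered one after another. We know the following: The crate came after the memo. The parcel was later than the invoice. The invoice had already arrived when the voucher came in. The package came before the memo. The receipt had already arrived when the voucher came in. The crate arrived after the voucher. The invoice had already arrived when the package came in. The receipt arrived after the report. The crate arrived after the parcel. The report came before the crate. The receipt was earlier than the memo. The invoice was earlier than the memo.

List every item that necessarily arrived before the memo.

the invoice, the package, the receipt, the report

Directly stated before the memo: the invoice, the package, and the receipt.
The report reaches the memo via the report → the receipt → the memo.
No chain forces the crate (or any of the others) ahead of the memo.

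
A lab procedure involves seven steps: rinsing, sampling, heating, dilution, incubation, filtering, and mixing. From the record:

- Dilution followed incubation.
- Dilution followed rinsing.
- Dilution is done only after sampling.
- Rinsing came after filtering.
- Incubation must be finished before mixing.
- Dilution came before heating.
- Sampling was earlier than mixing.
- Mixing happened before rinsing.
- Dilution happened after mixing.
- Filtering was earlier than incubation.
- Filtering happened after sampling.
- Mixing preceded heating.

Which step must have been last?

Every other step has a chain of constraints placing it before heating, so heating is last.

heating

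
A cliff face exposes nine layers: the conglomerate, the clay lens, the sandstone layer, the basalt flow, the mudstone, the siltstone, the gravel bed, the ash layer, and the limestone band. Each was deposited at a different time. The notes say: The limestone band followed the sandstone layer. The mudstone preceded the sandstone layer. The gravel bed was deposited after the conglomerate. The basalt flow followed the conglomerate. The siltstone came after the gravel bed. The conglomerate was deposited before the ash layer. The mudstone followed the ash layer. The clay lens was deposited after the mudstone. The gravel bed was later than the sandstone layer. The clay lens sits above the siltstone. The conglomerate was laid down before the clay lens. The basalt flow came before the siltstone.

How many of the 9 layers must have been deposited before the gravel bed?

4

Directly stated before the gravel bed: the conglomerate and the sandstone layer.
The ash layer reaches the gravel bed via the ash layer → the mudstone → the sandstone layer → the gravel bed.
The mudstone reaches the gravel bed via the mudstone → the sandstone layer → the gravel bed.
No chain forces the limestone band (or any of the others) ahead of the gravel bed.
That's the ash layer, the conglomerate, the mudstone, and the sandstone layer — 4 in all.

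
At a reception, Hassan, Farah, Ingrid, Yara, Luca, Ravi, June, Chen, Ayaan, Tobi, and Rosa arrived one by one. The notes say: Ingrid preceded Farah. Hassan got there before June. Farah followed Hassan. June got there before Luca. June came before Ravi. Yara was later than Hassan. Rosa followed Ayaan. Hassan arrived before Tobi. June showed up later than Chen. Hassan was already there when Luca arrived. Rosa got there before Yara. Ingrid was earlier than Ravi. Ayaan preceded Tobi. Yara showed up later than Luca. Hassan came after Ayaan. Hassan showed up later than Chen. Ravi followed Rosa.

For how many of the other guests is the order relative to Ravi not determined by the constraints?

Forced before Ravi: Ayaan, Chen, Hassan, Ingrid, June, and Rosa.
That leaves Farah, Luca, Tobi, and Yara with no forced order relative to Ravi — 4.

4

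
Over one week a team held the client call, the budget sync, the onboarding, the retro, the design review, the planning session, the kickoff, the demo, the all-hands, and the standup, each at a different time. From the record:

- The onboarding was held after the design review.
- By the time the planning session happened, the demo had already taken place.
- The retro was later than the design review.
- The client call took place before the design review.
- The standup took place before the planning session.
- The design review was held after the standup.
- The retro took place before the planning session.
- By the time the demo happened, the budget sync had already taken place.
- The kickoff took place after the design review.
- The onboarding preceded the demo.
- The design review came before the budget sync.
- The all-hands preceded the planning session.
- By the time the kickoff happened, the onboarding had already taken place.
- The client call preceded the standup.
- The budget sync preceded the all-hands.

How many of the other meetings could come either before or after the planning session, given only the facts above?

Forced before the planning session: the all-hands, the budget sync, the client call, the demo, the design review, the onboarding, the retro, and the standup.
That leaves the kickoff with no forced order relative to the planning session — 1.

1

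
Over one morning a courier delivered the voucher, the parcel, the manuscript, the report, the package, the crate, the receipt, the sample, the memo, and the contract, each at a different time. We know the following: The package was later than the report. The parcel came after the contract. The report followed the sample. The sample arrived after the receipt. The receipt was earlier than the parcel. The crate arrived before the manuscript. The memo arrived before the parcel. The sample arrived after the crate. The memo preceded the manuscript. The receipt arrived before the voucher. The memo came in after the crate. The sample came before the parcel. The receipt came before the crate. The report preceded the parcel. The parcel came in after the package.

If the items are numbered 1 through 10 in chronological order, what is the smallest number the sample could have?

The crate and the receipt must both come before the sample — 2 forced predecessors.
Nothing else is forced ahead of the sample, so its earliest slot is position 2 + 1 = 3.

3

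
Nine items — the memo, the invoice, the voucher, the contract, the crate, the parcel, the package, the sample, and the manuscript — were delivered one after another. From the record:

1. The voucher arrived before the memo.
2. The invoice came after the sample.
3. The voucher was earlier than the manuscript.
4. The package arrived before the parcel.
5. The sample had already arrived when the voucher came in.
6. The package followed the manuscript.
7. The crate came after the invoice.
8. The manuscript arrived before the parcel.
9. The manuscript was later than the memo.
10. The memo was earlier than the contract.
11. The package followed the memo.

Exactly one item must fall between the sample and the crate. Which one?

Tracing the constraints gives the sample → the invoice → the crate, so the invoice sits after the sample and before the crate.
No other item is forced both after the sample and before the crate.

the invoice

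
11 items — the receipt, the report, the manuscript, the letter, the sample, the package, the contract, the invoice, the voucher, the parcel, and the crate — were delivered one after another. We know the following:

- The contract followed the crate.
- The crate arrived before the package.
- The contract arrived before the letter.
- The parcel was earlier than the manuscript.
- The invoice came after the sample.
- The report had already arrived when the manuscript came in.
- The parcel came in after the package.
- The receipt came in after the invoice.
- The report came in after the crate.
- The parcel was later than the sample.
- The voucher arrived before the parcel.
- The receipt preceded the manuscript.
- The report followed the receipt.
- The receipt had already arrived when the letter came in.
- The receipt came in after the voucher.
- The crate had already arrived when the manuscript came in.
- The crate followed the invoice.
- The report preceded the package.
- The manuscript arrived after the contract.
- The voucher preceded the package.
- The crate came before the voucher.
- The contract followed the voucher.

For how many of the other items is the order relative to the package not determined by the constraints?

2

Forced before the package: the crate, the invoice, the receipt, the report, the sample, and the voucher; forced after the package: the manuscript and the parcel.
That leaves the contract and the letter with no forced order relative to the package — 2.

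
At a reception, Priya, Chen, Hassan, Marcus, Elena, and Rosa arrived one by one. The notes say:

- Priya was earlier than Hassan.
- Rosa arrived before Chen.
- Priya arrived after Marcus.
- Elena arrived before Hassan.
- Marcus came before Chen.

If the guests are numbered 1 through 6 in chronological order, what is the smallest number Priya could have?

2

Marcus must come before Priya — 1 forced predecessor.
Nothing else is forced ahead of Priya, so their earliest slot is position 1 + 1 = 2.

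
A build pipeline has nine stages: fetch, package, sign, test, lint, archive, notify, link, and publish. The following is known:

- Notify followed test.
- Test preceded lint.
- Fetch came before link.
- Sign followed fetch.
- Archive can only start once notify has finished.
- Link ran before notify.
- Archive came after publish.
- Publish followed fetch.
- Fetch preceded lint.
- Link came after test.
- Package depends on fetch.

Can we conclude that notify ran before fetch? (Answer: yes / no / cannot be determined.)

Tracing the constraints gives fetch → link → notify, so fetch must come before notify.
That means notify cannot be before fetch.

no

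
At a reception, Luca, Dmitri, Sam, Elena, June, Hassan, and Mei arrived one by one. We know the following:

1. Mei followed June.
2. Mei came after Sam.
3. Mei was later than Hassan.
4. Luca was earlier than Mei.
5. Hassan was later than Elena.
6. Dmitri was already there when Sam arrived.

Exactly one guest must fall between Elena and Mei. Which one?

Tracing the constraints gives Elena → Hassan → Mei, so Hassan sits after Elena and before Mei.
No other guest is forced both after Elena and before Mei.

Hassan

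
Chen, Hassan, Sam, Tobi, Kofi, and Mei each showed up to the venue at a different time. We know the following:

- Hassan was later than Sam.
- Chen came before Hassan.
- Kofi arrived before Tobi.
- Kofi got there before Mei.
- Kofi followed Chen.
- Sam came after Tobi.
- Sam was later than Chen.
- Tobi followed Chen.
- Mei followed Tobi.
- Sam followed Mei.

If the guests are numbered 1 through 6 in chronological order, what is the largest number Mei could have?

4

Mei must come before Hassan and Sam — 2 guests forced after them.
Everything else can be placed before Mei in some valid order, so Mei can sit as late as position 6 − 2 = 4.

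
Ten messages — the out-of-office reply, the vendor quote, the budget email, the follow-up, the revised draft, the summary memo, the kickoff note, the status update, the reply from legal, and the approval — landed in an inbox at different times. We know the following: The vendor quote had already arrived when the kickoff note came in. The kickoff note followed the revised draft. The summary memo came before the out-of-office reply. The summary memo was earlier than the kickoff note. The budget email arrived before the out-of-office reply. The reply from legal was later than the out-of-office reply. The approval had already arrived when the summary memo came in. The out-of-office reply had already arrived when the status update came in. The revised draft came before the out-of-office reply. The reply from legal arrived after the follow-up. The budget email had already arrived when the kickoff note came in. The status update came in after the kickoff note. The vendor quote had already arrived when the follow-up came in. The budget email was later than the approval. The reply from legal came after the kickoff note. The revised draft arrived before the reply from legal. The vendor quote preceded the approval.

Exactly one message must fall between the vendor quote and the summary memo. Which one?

Tracing the constraints gives the vendor quote → the approval → the summary memo, so the approval sits after the vendor quote and before the summary memo.
No other message is forced both after the vendor quote and before the summary memo.

the approval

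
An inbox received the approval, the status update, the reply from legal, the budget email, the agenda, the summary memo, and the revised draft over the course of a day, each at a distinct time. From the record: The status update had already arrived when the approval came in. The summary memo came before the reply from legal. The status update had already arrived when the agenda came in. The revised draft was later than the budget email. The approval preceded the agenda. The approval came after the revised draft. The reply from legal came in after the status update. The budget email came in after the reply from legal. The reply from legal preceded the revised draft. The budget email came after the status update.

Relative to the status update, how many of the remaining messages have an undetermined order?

Forced after the status update: the agenda, the approval, the budget email, the reply from legal, and the revised draft.
That leaves the summary memo with no forced order relative to the status update — 1.

1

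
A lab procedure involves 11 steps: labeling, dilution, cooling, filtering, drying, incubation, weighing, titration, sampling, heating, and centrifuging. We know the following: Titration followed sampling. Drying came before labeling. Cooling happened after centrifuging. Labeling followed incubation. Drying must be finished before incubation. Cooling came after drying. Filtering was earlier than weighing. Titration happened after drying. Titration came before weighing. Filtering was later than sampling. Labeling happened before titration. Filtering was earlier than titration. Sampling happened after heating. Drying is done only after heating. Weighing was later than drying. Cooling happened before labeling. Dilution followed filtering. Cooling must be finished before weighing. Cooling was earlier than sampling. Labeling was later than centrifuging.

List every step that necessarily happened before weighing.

Directly stated before weighing: cooling, drying, filtering, and titration.
Centrifuging reaches weighing via centrifuging → cooling → weighing.
Heating reaches weighing via heating → drying → weighing.
Incubation reaches weighing via incubation → labeling → titration → weighing.
Likewise labeling and sampling each reach weighing by chaining the stated constraints.

centrifuging, cooling, drying, filtering, heating, incubation, labeling, sampling, titration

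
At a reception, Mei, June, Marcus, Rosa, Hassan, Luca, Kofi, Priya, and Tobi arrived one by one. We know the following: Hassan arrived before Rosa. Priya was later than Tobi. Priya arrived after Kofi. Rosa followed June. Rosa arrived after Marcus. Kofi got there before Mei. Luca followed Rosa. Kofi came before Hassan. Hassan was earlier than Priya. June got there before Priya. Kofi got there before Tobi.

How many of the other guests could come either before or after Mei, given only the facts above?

Forced before Mei: Kofi.
That leaves Hassan, June, Luca, Marcus, Priya, Rosa, and Tobi with no forced order relative to Mei — 7.

7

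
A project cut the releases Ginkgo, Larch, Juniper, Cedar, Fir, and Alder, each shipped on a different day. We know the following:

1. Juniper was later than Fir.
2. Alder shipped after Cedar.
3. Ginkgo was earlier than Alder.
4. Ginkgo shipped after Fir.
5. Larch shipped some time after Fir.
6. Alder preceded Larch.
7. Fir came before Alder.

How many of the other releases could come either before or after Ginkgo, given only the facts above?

2

Forced before Ginkgo: Fir; forced after Ginkgo: Alder and Larch.
That leaves Cedar and Juniper with no forced order relative to Ginkgo — 2.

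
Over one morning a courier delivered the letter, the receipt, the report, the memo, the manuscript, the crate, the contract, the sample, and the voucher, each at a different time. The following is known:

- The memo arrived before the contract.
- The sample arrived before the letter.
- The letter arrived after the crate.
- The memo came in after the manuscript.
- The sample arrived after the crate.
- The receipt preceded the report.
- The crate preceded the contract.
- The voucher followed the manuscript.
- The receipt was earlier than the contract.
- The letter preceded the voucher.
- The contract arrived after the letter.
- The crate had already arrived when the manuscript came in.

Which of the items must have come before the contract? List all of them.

Directly stated before the contract: the crate, the letter, the memo, and the receipt.
The manuscript reaches the contract via the manuscript → the memo → the contract.
The sample reaches the contract via the sample → the letter → the contract.
No chain forces the voucher (or any of the others) ahead of the contract.

the crate, the letter, the manuscript, the memo, the receipt, the sample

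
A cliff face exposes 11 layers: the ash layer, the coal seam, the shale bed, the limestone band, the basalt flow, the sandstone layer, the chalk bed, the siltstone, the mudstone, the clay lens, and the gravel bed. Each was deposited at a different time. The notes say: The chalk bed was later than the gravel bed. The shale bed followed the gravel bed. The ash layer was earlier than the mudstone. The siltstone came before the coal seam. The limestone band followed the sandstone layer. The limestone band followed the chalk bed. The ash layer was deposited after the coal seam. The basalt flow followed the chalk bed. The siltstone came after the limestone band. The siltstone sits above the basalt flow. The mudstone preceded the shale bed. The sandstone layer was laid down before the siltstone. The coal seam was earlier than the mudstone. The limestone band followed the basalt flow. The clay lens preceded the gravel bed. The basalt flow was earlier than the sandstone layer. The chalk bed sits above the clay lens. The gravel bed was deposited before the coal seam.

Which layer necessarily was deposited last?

Every other layer has a chain of constraints placing it before the shale bed, so the shale bed is last.

the shale bed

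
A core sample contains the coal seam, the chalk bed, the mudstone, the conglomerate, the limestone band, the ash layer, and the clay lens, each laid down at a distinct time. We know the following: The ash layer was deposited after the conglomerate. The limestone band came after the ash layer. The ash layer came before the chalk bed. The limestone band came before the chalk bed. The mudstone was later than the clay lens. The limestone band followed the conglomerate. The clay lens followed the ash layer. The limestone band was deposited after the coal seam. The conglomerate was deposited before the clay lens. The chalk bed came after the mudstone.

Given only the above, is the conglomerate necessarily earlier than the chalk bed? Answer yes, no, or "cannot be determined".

yes

Chain the constraints: the conglomerate → the limestone band → the chalk bed. Each link is directly stated, so the conglomerate comes before the chalk bed.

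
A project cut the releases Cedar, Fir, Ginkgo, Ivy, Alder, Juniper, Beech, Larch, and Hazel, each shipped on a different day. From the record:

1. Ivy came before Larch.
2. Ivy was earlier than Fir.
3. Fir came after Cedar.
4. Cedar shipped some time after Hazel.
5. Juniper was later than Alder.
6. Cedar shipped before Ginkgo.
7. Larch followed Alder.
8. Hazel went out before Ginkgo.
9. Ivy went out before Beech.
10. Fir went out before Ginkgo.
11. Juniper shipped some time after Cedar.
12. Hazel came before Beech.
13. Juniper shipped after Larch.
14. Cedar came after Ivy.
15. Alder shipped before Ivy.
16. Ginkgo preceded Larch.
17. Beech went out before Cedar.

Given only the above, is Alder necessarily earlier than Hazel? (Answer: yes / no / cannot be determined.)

No chain of stated constraints runs from Alder to Hazel, and none runs from Hazel to Alder either.
So the relative order of Alder and Hazel is not fixed by the given facts.

cannot be determined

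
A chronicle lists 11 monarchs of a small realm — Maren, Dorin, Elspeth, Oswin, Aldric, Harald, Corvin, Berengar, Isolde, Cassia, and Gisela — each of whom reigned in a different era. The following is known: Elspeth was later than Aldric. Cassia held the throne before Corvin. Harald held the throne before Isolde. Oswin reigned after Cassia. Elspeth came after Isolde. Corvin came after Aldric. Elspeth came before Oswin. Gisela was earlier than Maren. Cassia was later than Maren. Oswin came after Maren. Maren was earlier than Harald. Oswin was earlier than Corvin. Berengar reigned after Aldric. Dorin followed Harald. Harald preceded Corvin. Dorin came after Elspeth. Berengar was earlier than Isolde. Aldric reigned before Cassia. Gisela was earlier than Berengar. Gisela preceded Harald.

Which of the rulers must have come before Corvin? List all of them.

Aldric, Berengar, Cassia, Elspeth, Gisela, Harald, Isolde, Maren, Oswin

Directly stated before Corvin: Aldric, Cassia, Harald, and Oswin.
Berengar reaches Corvin via Berengar → Isolde → Elspeth → Oswin → Corvin.
Elspeth reaches Corvin via Elspeth → Oswin → Corvin.
Gisela reaches Corvin via Gisela → Harald → Corvin.
Likewise Isolde and Maren each reach Corvin by chaining the stated constraints.
No chain forces Dorin ahead of Corvin.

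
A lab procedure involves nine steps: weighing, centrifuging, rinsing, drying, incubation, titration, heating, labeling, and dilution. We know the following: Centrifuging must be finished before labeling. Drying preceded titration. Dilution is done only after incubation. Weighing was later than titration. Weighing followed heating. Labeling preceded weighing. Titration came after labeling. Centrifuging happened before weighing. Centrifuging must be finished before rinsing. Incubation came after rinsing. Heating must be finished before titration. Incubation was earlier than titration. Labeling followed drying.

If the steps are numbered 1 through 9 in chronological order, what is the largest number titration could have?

8

Titration must come before weighing — 1 step forced after it.
Everything else can be placed before titration in some valid order, so titration can sit as late as position 9 − 1 = 8.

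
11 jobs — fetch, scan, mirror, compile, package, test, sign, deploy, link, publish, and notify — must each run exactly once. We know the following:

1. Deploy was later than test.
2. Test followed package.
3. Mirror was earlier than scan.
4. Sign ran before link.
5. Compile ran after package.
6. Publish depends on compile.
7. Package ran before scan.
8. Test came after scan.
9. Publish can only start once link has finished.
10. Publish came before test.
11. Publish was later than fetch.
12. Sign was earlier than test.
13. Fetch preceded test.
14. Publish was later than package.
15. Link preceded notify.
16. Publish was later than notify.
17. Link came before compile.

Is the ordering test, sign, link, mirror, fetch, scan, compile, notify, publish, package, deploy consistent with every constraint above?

The constraints require package before compile, but in the proposed sequence compile appears ahead of package. That one violation is enough.

no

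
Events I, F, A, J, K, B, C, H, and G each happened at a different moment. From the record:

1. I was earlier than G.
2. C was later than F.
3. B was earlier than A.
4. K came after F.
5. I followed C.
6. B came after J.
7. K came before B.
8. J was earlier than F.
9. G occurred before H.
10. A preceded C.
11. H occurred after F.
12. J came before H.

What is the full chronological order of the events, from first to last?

J, F, K, B, A, C, I, G, H

The constraints fix every adjacent pair, so only one ordering works:
J → F → K → B → A → C → I → G → H.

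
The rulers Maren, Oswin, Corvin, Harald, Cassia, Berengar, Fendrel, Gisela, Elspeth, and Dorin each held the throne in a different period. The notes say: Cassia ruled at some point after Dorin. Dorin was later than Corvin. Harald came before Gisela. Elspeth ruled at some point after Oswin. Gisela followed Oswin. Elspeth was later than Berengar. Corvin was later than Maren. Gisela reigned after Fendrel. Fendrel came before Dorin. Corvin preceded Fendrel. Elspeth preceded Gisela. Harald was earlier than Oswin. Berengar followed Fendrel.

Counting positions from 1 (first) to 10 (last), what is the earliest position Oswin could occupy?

Harald must come before Oswin — 1 forced predecessor.
Nothing else is forced ahead of Oswin, so their earliest slot is position 1 + 1 = 2.

2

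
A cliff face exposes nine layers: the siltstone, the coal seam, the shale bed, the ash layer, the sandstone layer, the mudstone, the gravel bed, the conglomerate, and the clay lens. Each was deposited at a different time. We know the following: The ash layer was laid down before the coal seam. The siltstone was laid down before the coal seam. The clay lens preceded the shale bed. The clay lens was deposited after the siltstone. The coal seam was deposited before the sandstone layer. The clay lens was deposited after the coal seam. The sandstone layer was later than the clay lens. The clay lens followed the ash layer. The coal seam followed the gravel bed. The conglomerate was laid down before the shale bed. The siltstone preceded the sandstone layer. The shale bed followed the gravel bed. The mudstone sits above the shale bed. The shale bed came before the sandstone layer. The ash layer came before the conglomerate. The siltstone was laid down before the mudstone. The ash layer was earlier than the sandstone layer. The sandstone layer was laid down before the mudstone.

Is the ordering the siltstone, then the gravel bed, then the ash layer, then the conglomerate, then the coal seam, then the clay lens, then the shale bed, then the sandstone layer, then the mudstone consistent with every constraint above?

yes

Check each stated constraint against the proposed order — e.g. the siltstone is ahead of the sandstone layer; the siltstone is ahead of the mudstone. Every pair is in the required order; nothing is violated.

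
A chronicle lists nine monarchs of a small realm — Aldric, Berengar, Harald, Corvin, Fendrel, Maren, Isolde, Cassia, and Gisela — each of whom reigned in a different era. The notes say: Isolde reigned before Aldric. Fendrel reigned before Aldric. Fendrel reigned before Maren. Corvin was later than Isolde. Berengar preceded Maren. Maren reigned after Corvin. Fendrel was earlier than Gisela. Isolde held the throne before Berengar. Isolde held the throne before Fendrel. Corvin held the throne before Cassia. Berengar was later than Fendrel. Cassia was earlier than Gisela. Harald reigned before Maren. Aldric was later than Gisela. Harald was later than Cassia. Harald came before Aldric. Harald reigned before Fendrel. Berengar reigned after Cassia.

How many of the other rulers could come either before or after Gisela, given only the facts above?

2

Forced before Gisela: Cassia, Corvin, Fendrel, Harald, and Isolde; forced after Gisela: Aldric.
That leaves Berengar and Maren with no forced order relative to Gisela — 2.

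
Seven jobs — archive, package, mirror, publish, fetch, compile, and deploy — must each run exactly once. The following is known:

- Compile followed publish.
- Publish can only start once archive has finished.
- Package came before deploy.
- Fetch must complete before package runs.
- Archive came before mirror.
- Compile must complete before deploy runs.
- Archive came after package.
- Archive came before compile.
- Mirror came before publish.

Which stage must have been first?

Fetch has a chain of constraints placing it before every other stage, so fetch must be first.

fetch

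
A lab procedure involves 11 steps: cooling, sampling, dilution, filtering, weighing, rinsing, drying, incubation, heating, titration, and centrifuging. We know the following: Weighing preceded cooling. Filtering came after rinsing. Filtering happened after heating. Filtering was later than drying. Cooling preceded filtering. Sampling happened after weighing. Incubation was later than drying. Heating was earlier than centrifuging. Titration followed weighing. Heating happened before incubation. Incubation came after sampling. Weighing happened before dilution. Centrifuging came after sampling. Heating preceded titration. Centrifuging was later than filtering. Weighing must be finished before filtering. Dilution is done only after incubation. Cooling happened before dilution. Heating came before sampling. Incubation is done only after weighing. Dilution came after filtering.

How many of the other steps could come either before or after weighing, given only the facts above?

Forced after weighing: centrifuging, cooling, dilution, filtering, incubation, sampling, and titration.
That leaves drying, heating, and rinsing with no forced order relative to weighing — 3.

3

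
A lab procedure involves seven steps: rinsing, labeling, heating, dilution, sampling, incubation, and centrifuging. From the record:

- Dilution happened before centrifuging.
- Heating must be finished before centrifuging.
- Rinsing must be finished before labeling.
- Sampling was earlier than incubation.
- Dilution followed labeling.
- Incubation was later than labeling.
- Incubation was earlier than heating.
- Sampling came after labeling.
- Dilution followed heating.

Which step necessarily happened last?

Every other step has a chain of constraints placing it before centrifuging, so centrifuging is last.

centrifuging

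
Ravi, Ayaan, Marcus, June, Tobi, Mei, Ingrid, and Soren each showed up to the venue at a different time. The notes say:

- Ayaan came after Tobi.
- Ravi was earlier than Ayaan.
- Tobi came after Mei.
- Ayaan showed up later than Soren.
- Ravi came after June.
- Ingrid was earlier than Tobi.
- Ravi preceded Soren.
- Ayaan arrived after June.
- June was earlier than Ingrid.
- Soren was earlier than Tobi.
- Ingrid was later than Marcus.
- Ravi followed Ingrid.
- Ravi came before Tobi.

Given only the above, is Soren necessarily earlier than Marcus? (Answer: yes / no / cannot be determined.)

Tracing the constraints gives Marcus → Ingrid → Ravi → Soren, so Marcus must come before Soren.
That means Soren cannot be before Marcus.

no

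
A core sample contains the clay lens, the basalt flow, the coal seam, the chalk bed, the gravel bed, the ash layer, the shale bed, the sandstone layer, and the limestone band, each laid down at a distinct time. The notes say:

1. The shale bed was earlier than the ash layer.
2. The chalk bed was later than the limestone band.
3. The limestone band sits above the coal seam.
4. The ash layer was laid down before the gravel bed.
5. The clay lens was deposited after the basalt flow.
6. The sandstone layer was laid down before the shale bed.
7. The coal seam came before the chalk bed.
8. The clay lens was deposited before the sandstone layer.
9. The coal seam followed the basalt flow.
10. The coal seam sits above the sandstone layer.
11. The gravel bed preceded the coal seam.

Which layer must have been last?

the chalk bed

Every other layer has a chain of constraints placing it before the chalk bed, so the chalk bed is last.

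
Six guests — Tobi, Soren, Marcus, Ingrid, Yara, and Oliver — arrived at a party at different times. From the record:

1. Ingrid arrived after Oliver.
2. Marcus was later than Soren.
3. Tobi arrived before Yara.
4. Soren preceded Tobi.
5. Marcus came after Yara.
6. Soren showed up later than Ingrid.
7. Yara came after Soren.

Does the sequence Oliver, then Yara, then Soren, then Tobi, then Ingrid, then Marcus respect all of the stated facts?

no

The constraints require Ingrid before Soren, but in the proposed sequence Soren appears ahead of Ingrid. That one violation is enough.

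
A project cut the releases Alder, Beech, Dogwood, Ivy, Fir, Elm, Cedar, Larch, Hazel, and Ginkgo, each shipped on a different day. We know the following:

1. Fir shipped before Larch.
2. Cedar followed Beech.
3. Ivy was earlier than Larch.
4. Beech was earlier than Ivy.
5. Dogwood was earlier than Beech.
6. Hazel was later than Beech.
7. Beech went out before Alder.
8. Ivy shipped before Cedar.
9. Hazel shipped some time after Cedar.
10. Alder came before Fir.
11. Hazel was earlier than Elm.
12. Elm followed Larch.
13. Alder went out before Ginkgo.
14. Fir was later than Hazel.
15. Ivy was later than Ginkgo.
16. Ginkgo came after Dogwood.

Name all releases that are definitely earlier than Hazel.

Directly stated before Hazel: Beech and Cedar.
Alder reaches Hazel via Alder → Ginkgo → Ivy → Cedar → Hazel.
Dogwood reaches Hazel via Dogwood → Beech → Hazel.
Ginkgo reaches Hazel via Ginkgo → Ivy → Cedar → Hazel.
Likewise Ivy reaches Hazel by chaining the stated constraints.
No chain forces Larch (or any of the others) ahead of Hazel.

Alder, Beech, Cedar, Dogwood, Ginkgo, Ivy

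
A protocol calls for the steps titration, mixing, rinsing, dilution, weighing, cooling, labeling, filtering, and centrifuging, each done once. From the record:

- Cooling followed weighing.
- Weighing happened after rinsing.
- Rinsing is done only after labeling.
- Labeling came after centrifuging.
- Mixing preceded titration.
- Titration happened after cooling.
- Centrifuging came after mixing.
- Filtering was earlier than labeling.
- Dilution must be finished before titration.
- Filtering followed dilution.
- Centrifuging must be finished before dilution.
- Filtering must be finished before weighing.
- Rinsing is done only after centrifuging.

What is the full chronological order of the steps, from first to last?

The constraints fix every adjacent pair, so only one ordering works:
mixing → centrifuging → dilution → filtering → labeling → rinsing → weighing → cooling → titration.

mixing, centrifuging, dilution, filtering, labeling, rinsing, weighing, cooling, titration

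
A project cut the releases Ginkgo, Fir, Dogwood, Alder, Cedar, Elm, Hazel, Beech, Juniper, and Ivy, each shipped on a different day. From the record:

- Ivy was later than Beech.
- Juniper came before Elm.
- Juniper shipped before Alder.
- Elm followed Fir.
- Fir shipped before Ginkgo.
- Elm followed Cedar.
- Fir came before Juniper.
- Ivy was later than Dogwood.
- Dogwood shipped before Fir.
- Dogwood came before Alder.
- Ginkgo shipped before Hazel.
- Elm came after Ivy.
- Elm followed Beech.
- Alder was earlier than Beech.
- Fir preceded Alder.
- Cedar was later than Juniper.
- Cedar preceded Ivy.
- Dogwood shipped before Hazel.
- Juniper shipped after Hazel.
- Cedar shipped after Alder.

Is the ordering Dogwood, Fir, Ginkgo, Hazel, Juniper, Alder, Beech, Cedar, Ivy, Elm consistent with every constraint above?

yes

Check each stated constraint against the proposed order — e.g. Dogwood is ahead of Ivy; Fir is ahead of Elm. Every pair is in the required order; nothing is violated.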